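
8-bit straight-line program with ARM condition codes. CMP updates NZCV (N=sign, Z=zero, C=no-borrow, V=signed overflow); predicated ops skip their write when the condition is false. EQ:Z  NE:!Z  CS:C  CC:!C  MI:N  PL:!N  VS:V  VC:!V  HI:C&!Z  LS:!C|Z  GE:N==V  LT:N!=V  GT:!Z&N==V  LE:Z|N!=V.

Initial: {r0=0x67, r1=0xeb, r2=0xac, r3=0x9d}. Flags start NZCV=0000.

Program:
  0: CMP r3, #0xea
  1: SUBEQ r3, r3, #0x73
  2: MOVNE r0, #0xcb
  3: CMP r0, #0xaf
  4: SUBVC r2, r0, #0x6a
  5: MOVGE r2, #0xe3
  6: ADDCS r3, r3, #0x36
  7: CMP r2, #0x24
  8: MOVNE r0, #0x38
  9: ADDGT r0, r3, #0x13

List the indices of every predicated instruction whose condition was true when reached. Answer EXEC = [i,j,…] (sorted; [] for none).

EXEC = [2,4,5,6,8]

[0] flags=1000 → (cmp)
[1] flags=1000 EQ?F → skip
[2] flags=1000 NE?T → r0=0xcb
[3] flags=0010 → (cmp)
[4] flags=0010 VC?T → r2=0x61
[5] flags=0010 GE?T → r2=0xe3
[6] flags=0010 CS?T → r3=0xd3
[7] flags=1010 → (cmp)
[8] flags=1010 NE?T → r0=0x38
[9] flags=1010 GT?F → skip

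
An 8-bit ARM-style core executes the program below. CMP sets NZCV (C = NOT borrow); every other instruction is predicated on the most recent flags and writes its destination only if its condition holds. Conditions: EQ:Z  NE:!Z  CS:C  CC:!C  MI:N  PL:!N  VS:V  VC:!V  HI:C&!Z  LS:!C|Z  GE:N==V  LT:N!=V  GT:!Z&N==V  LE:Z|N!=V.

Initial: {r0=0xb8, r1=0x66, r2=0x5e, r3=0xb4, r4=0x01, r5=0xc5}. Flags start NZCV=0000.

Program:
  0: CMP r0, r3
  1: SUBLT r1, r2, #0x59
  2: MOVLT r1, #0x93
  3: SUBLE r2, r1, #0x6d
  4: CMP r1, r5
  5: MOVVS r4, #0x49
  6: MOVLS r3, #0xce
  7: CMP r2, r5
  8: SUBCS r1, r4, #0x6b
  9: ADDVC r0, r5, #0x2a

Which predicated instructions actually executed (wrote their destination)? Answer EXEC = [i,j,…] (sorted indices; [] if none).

0: ✓ CMP  NZCV=0010
1: · SUBLT
2: · MOVLT
3: · SUBLE
4: ✓ CMP  NZCV=1001
5: ✓ MOVVS  r4←0x49
6: ✓ MOVLS  r3←0xce
7: ✓ CMP  NZCV=1001
8: · SUBCS
9: · ADDVC

EXEC = [5,6]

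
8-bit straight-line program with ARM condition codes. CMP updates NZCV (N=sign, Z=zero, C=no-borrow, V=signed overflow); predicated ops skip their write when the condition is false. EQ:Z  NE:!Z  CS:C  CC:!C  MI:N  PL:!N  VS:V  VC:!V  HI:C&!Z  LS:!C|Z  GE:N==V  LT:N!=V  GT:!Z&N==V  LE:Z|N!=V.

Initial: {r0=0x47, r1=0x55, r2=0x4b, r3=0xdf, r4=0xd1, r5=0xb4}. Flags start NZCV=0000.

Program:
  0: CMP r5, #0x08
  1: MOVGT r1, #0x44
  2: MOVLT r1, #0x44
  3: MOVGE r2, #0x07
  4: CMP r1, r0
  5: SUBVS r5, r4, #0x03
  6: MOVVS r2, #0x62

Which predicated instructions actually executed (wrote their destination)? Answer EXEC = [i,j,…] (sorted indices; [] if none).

EXEC = [2]

[0] flags=1010 → (cmp)
[1] flags=1010 GT?F → skip
[2] flags=1010 LT?T → r1=0x44
[3] flags=1010 GE?F → skip
[4] flags=1000 → (cmp)
[5] flags=1000 VS?F → skip
[6] flags=1000 VS?F → skip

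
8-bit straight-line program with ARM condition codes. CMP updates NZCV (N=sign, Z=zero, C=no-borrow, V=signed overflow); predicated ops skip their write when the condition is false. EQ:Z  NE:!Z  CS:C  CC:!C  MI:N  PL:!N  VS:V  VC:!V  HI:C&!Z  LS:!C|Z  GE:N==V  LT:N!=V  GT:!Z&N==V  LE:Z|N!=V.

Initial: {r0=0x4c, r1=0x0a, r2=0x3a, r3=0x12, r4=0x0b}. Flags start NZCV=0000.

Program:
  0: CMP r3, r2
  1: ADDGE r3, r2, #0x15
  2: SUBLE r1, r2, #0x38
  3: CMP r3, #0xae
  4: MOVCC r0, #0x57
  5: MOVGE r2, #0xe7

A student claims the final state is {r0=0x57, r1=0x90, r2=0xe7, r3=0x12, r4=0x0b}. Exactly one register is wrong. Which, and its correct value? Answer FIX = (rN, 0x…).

FIX = (r1, 0x02)

[0] flags=1000 → (cmp)
[1] flags=1000 GE?F → skip
[2] flags=1000 LE?T → r1=0x02
[3] flags=0000 → (cmp)
[4] flags=0000 CC?T → r0=0x57
[5] flags=0000 GE?T → r2=0xe7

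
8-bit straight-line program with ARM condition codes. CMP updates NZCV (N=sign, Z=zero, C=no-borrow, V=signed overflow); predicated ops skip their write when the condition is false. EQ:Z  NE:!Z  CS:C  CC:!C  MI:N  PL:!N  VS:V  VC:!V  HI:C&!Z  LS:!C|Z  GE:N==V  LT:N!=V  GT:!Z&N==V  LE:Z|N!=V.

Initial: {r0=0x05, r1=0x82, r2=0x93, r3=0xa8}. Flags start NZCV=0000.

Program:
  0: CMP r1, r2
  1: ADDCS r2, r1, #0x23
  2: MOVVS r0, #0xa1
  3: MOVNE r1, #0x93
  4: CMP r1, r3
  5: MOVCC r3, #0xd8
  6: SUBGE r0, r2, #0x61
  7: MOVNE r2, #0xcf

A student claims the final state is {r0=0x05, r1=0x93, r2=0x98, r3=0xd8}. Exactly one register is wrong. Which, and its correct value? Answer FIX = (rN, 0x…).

FIX = (r2, 0xcf)

0: ✓ CMP  NZCV=1000
1: · ADDCS
2: · MOVVS
3: ✓ MOVNE  r1←0x93
4: ✓ CMP  NZCV=1000
5: ✓ MOVCC  r3←0xd8
6: · SUBGE
7: ✓ MOVNE  r2←0xcf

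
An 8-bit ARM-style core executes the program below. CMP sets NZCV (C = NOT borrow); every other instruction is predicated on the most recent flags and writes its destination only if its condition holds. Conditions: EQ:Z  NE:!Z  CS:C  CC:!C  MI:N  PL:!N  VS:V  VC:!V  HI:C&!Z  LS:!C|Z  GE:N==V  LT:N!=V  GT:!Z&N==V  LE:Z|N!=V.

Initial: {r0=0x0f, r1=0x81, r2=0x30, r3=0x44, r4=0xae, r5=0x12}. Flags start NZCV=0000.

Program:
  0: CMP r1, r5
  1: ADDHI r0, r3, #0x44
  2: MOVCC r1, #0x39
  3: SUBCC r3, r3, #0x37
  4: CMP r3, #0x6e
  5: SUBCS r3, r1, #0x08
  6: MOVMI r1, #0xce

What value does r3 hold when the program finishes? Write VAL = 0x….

VAL = 0x44

[0] flags=0011 → (cmp)
[1] flags=0011 HI?T → r0=0x88
[2] flags=0011 CC?F → skip
[3] flags=0011 CC?F → skip
[4] flags=1000 → (cmp)
[5] flags=1000 CS?F → skip
[6] flags=1000 MI?T → r1=0xce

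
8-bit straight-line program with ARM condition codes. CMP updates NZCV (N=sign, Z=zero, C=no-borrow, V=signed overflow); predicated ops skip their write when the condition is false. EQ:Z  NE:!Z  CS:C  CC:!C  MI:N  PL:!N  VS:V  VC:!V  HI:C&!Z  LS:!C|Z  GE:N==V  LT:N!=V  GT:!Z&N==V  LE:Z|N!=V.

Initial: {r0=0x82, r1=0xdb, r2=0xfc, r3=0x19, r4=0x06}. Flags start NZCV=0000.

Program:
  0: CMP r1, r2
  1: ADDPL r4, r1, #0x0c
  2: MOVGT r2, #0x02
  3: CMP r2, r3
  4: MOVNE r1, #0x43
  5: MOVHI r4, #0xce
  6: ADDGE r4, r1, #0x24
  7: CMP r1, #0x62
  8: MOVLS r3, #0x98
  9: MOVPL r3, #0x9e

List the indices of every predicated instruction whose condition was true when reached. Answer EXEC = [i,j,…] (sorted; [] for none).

EXEC = [4,5,8]

0: ✓ CMP  NZCV=1000
1: · ADDPL
2: · MOVGT
3: ✓ CMP  NZCV=1010
4: ✓ MOVNE  r1←0x43
5: ✓ MOVHI  r4←0xce
6: · ADDGE
7: ✓ CMP  NZCV=1000
8: ✓ MOVLS  r3←0x98
9: · MOVPL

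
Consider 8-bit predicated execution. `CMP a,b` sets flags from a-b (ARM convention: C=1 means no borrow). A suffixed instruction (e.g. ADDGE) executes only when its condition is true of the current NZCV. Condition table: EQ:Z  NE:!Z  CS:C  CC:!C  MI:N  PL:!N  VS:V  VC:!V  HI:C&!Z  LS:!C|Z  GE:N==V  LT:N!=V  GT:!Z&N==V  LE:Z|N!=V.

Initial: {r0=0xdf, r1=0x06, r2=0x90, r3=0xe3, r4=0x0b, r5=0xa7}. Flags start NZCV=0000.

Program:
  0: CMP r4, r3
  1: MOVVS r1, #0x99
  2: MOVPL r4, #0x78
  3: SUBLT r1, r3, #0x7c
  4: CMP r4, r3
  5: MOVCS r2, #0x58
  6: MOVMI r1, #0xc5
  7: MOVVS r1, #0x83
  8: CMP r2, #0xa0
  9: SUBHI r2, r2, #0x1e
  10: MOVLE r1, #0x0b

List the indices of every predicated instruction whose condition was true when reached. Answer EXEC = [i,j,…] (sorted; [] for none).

[0] flags=0000 → (cmp)
[1] flags=0000 VS?F → skip
[2] flags=0000 PL?T → r4=0x78
[3] flags=0000 LT?F → skip
[4] flags=1001 → (cmp)
[5] flags=1001 CS?F → skip
[6] flags=1001 MI?T → r1=0xc5
[7] flags=1001 VS?T → r1=0x83
[8] flags=1000 → (cmp)
[9] flags=1000 HI?F → skip
[10] flags=1000 LE?T → r1=0x0b

EXEC = [2,6,7,10]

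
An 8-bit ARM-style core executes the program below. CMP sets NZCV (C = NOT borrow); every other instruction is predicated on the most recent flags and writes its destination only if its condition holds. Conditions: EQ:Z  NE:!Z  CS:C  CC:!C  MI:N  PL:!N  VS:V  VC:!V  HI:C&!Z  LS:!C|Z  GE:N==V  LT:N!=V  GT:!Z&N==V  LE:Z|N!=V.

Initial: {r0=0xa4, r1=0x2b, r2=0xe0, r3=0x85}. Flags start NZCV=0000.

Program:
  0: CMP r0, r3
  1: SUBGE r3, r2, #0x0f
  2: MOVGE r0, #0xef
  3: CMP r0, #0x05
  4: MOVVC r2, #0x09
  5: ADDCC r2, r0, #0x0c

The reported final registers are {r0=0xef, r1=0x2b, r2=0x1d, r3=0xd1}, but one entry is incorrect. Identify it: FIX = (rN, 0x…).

FIX = (r2, 0x09)

0: ✓ CMP  NZCV=0010
1: ✓ SUBGE  r3←0xd1
2: ✓ MOVGE  r0←0xef
3: ✓ CMP  NZCV=1010
4: ✓ MOVVC  r2←0x09
5: · ADDCC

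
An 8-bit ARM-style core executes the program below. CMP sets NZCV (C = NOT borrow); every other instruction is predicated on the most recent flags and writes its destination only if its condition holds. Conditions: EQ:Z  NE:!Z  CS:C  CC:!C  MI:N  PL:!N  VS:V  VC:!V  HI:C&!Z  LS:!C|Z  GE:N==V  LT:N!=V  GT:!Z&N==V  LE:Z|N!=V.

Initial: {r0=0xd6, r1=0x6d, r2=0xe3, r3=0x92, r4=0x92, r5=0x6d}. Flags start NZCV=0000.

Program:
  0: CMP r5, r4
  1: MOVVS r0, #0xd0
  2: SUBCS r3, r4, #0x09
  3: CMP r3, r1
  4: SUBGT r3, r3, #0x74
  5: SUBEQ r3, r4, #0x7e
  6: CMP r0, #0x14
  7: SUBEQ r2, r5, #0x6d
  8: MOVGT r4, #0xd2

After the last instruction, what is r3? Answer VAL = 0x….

VAL = 0x92

[0] flags=1001 → (cmp)
[1] flags=1001 VS?T → r0=0xd0
[2] flags=1001 CS?F → skip
[3] flags=0011 → (cmp)
[4] flags=0011 GT?F → skip
[5] flags=0011 EQ?F → skip
[6] flags=1010 → (cmp)
[7] flags=1010 EQ?F → skip
[8] flags=1010 GT?F → skip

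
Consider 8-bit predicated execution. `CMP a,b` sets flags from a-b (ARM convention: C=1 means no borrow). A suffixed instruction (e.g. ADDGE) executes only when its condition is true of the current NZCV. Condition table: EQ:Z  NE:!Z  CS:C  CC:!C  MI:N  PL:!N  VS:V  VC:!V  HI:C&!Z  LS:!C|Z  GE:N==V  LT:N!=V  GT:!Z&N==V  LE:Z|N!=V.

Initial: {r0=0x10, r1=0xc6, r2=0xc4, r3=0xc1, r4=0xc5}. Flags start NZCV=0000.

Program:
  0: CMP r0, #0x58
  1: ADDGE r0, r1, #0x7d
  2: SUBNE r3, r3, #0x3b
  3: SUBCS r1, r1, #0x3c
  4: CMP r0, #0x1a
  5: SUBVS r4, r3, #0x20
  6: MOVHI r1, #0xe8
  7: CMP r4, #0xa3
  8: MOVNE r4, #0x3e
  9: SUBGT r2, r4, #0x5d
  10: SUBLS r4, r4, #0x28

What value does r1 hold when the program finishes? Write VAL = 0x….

[0] flags=1000 → (cmp)
[1] flags=1000 GE?F → skip
[2] flags=1000 NE?T → r3=0x86
[3] flags=1000 CS?F → skip
[4] flags=1000 → (cmp)
[5] flags=1000 VS?F → skip
[6] flags=1000 HI?F → skip
[7] flags=0010 → (cmp)
[8] flags=0010 NE?T → r4=0x3e
[9] flags=0010 GT?T → r2=0xe1
[10] flags=0010 LS?F → skip

VAL = 0xc6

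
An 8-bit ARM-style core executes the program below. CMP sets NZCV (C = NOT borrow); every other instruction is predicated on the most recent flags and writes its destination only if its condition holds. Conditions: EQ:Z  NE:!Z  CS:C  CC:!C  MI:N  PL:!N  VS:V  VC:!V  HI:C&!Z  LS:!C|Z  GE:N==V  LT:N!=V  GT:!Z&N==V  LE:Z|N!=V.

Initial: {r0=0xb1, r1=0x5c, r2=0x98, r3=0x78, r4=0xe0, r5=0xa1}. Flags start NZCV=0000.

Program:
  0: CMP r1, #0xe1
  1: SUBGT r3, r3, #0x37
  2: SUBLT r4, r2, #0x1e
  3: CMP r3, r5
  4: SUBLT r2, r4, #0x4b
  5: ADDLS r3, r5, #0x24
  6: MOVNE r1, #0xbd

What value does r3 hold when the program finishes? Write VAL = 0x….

VAL = 0xc5

[0] flags=0000 → (cmp)
[1] flags=0000 GT?T → r3=0x41
[2] flags=0000 LT?F → skip
[3] flags=1001 → (cmp)
[4] flags=1001 LT?F → skip
[5] flags=1001 LS?T → r3=0xc5
[6] flags=1001 NE?T → r1=0xbd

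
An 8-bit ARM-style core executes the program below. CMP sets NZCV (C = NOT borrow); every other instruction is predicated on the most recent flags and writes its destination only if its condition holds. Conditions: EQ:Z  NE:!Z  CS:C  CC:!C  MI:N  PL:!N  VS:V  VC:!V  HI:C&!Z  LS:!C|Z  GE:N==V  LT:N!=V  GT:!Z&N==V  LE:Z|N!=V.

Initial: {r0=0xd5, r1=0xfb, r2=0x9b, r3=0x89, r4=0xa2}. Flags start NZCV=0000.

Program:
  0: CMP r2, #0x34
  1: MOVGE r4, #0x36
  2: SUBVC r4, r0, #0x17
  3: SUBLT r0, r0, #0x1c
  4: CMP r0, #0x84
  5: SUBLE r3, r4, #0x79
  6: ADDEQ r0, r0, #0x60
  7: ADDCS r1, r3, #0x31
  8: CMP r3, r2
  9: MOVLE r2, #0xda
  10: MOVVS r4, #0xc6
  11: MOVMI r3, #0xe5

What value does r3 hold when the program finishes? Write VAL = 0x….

VAL = 0xe5

[0] flags=0011 → (cmp)
[1] flags=0011 GE?F → skip
[2] flags=0011 VC?F → skip
[3] flags=0011 LT?T → r0=0xb9
[4] flags=0010 → (cmp)
[5] flags=0010 LE?F → skip
[6] flags=0010 EQ?F → skip
[7] flags=0010 CS?T → r1=0xba
[8] flags=1000 → (cmp)
[9] flags=1000 LE?T → r2=0xda
[10] flags=1000 VS?F → skip
[11] flags=1000 MI?T → r3=0xe5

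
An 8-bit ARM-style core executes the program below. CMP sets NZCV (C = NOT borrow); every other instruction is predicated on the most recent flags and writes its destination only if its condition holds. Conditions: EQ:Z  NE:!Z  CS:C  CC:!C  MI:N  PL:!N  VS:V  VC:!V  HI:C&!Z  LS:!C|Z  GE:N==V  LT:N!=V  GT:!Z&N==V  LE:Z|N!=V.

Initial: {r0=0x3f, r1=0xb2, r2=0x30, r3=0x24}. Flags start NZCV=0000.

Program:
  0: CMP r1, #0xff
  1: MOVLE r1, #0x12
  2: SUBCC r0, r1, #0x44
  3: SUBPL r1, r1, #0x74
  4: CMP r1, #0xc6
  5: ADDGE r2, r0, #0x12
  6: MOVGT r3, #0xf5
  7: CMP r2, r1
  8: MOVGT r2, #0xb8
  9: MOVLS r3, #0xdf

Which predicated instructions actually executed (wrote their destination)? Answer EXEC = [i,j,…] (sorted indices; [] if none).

EXEC = [1,2,5,6]

0: ✓ CMP  NZCV=1000
1: ✓ MOVLE  r1←0x12
2: ✓ SUBCC  r0←0xce
3: · SUBPL
4: ✓ CMP  NZCV=0000
5: ✓ ADDGE  r2←0xe0
6: ✓ MOVGT  r3←0xf5
7: ✓ CMP  NZCV=1010
8: · MOVGT
9: · MOVLS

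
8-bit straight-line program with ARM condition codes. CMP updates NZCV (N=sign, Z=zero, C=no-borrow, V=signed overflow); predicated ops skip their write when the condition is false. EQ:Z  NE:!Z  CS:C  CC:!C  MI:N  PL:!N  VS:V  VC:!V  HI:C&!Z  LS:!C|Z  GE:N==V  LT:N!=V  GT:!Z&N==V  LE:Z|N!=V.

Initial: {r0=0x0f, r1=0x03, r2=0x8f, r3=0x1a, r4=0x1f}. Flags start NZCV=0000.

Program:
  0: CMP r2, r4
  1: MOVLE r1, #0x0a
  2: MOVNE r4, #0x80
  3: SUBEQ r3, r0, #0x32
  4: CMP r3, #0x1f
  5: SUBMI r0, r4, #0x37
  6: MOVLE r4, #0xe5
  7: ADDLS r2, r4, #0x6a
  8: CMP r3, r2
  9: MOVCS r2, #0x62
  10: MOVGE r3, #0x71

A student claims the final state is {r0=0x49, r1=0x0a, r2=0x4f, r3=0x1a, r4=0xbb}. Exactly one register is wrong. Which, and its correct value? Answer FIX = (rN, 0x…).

[0] flags=0011 → (cmp)
[1] flags=0011 LE?T → r1=0x0a
[2] flags=0011 NE?T → r4=0x80
[3] flags=0011 EQ?F → skip
[4] flags=1000 → (cmp)
[5] flags=1000 MI?T → r0=0x49
[6] flags=1000 LE?T → r4=0xe5
[7] flags=1000 LS?T → r2=0x4f
[8] flags=1000 → (cmp)
[9] flags=1000 CS?F → skip
[10] flags=1000 GE?F → skip

FIX = (r4, 0xe5)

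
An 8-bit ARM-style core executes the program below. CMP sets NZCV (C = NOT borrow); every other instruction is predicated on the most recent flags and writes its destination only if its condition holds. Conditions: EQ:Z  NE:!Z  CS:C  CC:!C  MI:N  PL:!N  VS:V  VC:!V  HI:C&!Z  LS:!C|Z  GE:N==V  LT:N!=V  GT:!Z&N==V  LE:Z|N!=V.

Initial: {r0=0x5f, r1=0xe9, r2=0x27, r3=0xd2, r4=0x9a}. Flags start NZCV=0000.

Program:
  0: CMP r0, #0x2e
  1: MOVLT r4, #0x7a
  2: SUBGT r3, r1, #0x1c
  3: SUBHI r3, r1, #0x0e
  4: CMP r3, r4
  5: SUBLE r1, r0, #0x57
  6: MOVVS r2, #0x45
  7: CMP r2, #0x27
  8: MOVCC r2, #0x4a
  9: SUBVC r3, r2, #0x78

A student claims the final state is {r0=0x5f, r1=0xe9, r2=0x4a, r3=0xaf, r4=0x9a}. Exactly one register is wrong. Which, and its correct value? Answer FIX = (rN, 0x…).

0: ✓ CMP  NZCV=0010
1: · MOVLT
2: ✓ SUBGT  r3←0xcd
3: ✓ SUBHI  r3←0xdb
4: ✓ CMP  NZCV=0010
5: · SUBLE
6: · MOVVS
7: ✓ CMP  NZCV=0110
8: · MOVCC
9: ✓ SUBVC  r3←0xaf

FIX = (r2, 0x27)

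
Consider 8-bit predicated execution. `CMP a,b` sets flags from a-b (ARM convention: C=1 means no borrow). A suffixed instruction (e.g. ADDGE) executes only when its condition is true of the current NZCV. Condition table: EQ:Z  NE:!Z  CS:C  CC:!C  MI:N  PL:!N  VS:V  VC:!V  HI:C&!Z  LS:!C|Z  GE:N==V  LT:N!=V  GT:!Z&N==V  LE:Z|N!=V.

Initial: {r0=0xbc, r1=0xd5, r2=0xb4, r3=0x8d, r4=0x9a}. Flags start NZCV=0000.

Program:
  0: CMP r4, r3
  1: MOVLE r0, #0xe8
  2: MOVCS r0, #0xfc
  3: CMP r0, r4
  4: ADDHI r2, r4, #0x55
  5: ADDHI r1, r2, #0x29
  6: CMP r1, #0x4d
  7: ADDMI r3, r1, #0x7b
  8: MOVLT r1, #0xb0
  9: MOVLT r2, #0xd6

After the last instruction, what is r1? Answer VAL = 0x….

0: ✓ CMP  NZCV=0010
1: · MOVLE
2: ✓ MOVCS  r0←0xfc
3: ✓ CMP  NZCV=0010
4: ✓ ADDHI  r2←0xef
5: ✓ ADDHI  r1←0x18
6: ✓ CMP  NZCV=1000
7: ✓ ADDMI  r3←0x93
8: ✓ MOVLT  r1←0xb0
9: ✓ MOVLT  r2←0xd6

VAL = 0xb0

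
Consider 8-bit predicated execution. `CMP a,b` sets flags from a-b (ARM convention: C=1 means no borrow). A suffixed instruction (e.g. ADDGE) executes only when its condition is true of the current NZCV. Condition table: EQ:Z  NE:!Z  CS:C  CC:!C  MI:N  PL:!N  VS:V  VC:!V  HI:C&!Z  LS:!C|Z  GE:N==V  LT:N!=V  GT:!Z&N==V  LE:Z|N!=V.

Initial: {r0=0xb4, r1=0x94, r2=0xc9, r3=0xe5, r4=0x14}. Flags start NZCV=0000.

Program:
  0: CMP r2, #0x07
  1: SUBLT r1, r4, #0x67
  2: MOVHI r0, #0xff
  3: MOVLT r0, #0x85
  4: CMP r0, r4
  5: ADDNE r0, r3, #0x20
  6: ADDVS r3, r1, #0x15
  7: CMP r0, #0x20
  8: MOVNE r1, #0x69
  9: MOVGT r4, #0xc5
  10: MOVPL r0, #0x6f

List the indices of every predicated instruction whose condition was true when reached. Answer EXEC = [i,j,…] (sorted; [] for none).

EXEC = [1,2,3,5,6,8]

[0] flags=1010 → (cmp)
[1] flags=1010 LT?T → r1=0xad
[2] flags=1010 HI?T → r0=0xff
[3] flags=1010 LT?T → r0=0x85
[4] flags=0011 → (cmp)
[5] flags=0011 NE?T → r0=0x05
[6] flags=0011 VS?T → r3=0xc2
[7] flags=1000 → (cmp)
[8] flags=1000 NE?T → r1=0x69
[9] flags=1000 GT?F → skip
[10] flags=1000 PL?F → skip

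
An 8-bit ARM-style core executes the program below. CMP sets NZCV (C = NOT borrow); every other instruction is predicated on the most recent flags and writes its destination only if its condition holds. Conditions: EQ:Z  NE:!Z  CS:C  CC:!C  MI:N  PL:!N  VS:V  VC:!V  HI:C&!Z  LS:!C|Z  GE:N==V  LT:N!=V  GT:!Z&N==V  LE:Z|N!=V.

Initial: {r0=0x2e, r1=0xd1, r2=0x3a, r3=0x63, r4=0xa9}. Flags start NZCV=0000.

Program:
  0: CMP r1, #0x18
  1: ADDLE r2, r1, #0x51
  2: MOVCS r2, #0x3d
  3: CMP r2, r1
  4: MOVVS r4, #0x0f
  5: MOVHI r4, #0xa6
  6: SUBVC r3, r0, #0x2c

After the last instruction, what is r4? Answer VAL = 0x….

VAL = 0xa9

[0] flags=1010 → (cmp)
[1] flags=1010 LE?T → r2=0x22
[2] flags=1010 CS?T → r2=0x3d
[3] flags=0000 → (cmp)
[4] flags=0000 VS?F → skip
[5] flags=0000 HI?F → skip
[6] flags=0000 VC?T → r3=0x02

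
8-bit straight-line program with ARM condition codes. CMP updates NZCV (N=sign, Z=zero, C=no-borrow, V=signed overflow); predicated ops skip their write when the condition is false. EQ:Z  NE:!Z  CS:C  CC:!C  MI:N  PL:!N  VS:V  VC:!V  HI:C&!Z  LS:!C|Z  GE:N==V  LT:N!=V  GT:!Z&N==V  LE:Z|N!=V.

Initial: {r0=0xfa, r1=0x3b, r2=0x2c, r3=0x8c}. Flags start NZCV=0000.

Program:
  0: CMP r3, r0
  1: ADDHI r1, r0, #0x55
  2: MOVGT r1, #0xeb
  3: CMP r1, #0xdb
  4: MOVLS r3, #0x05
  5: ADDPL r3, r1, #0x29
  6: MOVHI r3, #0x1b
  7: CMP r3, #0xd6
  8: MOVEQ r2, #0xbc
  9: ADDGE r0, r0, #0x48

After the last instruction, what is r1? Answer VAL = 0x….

VAL = 0x3b

0: ✓ CMP  NZCV=1000
1: · ADDHI
2: · MOVGT
3: ✓ CMP  NZCV=0000
4: ✓ MOVLS  r3←0x05
5: ✓ ADDPL  r3←0x64
6: · MOVHI
7: ✓ CMP  NZCV=1001
8: · MOVEQ
9: ✓ ADDGE  r0←0x42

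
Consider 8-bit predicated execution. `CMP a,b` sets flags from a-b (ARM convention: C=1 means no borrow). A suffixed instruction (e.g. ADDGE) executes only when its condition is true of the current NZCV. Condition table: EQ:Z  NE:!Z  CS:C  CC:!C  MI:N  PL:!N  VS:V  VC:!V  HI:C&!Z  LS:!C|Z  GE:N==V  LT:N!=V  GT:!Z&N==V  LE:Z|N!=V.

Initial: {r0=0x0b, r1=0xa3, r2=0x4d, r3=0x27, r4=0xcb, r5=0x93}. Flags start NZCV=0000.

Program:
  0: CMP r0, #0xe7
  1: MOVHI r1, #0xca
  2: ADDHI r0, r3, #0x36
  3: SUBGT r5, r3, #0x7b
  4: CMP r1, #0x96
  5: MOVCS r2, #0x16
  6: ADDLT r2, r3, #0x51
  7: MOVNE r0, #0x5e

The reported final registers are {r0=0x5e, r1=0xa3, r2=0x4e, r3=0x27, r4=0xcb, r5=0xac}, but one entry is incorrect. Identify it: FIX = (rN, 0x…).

FIX = (r2, 0x16)

0: ✓ CMP  NZCV=0000
1: · MOVHI
2: · ADDHI
3: ✓ SUBGT  r5←0xac
4: ✓ CMP  NZCV=0010
5: ✓ MOVCS  r2←0x16
6: · ADDLT
7: ✓ MOVNE  r0←0x5e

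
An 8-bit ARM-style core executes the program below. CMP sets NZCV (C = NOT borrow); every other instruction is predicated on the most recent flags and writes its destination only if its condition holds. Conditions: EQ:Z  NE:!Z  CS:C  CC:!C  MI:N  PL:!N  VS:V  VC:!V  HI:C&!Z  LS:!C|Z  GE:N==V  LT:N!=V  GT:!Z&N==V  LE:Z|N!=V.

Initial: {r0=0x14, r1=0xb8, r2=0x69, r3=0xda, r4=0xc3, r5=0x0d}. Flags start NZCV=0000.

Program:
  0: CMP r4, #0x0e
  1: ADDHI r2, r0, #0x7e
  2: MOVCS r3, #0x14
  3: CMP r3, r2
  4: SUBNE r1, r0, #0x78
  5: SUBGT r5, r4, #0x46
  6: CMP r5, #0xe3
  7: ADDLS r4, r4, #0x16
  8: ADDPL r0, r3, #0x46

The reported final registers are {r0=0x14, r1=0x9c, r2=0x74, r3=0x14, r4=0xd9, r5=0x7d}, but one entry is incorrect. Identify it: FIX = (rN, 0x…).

[0] flags=1010 → (cmp)
[1] flags=1010 HI?T → r2=0x92
[2] flags=1010 CS?T → r3=0x14
[3] flags=1001 → (cmp)
[4] flags=1001 NE?T → r1=0x9c
[5] flags=1001 GT?T → r5=0x7d
[6] flags=1001 → (cmp)
[7] flags=1001 LS?T → r4=0xd9
[8] flags=1001 PL?F → skip

FIX = (r2, 0x92)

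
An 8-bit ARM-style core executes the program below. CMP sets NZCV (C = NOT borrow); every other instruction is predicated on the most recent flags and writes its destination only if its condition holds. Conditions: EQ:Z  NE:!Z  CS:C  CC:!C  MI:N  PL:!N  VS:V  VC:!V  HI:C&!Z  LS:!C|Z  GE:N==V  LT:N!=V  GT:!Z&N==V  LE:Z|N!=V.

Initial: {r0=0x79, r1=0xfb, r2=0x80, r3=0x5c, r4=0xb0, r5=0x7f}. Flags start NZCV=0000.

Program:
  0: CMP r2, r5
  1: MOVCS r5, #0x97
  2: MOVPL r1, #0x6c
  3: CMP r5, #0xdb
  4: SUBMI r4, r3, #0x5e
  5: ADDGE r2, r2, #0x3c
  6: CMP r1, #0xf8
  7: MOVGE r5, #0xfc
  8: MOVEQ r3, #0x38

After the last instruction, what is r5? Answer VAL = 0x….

0: ✓ CMP  NZCV=0011
1: ✓ MOVCS  r5←0x97
2: ✓ MOVPL  r1←0x6c
3: ✓ CMP  NZCV=1000
4: ✓ SUBMI  r4←0xfe
5: · ADDGE
6: ✓ CMP  NZCV=0000
7: ✓ MOVGE  r5←0xfc
8: · MOVEQ

VAL = 0xfc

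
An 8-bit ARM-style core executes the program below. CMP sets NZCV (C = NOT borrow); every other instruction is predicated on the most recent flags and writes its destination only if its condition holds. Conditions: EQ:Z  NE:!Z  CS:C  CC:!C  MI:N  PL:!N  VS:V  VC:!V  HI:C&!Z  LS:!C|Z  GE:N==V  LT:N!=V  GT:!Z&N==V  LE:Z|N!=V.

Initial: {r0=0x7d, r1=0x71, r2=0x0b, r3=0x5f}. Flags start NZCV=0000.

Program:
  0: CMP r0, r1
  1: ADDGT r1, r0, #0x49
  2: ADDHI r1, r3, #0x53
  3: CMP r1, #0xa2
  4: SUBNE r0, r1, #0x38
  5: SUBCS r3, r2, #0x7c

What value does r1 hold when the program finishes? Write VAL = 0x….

VAL = 0xb2

0: ✓ CMP  NZCV=0010
1: ✓ ADDGT  r1←0xc6
2: ✓ ADDHI  r1←0xb2
3: ✓ CMP  NZCV=0010
4: ✓ SUBNE  r0←0x7a
5: ✓ SUBCS  r3←0x8f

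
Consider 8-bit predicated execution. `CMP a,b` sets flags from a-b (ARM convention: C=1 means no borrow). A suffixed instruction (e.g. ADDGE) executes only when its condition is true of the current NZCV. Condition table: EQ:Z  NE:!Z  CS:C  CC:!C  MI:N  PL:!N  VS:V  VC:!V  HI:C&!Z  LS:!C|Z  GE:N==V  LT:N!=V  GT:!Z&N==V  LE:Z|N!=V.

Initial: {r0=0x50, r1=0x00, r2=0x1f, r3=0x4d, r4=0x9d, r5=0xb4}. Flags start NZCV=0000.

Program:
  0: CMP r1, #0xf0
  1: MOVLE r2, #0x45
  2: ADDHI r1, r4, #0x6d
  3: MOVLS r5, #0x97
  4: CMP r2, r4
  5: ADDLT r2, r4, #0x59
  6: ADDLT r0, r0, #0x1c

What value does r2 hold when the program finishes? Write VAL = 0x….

VAL = 0x1f

0: ✓ CMP  NZCV=0000
1: · MOVLE
2: · ADDHI
3: ✓ MOVLS  r5←0x97
4: ✓ CMP  NZCV=1001
5: · ADDLT
6: · ADDLT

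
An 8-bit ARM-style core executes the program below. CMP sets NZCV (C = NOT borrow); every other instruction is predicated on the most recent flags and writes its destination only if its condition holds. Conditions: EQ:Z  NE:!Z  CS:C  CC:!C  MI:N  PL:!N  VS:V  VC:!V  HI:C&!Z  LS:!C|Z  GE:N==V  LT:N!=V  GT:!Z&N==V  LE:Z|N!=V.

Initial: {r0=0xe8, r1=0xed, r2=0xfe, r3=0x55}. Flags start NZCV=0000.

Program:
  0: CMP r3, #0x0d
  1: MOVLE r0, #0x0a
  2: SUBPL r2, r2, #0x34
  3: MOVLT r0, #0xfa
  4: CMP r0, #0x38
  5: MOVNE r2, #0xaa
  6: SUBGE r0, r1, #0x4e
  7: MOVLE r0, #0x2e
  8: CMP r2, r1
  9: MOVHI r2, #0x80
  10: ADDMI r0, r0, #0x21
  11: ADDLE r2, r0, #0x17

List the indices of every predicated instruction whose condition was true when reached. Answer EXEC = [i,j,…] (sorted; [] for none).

0: ✓ CMP  NZCV=0010
1: · MOVLE
2: ✓ SUBPL  r2←0xca
3: · MOVLT
4: ✓ CMP  NZCV=1010
5: ✓ MOVNE  r2←0xaa
6: · SUBGE
7: ✓ MOVLE  r0←0x2e
8: ✓ CMP  NZCV=1000
9: · MOVHI
10: ✓ ADDMI  r0←0x4f
11: ✓ ADDLE  r2←0x66

EXEC = [2,5,7,10,11]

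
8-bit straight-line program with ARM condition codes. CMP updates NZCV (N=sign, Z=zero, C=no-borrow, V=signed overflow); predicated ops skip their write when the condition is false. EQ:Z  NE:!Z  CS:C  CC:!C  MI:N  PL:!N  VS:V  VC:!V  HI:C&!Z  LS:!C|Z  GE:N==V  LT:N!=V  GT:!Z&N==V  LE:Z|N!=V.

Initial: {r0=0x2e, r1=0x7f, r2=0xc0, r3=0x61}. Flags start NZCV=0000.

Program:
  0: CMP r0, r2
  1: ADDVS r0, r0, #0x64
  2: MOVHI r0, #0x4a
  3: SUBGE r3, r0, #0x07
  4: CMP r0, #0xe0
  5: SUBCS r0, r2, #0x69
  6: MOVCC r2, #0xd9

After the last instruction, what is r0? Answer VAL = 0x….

[0] flags=0000 → (cmp)
[1] flags=0000 VS?F → skip
[2] flags=0000 HI?F → skip
[3] flags=0000 GE?T → r3=0x27
[4] flags=0000 → (cmp)
[5] flags=0000 CS?F → skip
[6] flags=0000 CC?T → r2=0xd9

VAL = 0x2e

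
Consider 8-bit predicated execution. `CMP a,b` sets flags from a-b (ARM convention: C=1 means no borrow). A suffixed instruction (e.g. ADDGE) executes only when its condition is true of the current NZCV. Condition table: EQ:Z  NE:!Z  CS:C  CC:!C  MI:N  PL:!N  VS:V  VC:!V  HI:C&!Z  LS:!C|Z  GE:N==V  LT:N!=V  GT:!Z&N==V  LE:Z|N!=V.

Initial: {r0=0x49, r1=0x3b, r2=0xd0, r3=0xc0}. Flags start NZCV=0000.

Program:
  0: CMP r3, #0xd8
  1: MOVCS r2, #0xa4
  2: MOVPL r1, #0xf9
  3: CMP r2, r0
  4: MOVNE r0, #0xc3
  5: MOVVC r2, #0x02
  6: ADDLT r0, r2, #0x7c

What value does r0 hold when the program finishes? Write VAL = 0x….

VAL = 0x7e

[0] flags=1000 → (cmp)
[1] flags=1000 CS?F → skip
[2] flags=1000 PL?F → skip
[3] flags=1010 → (cmp)
[4] flags=1010 NE?T → r0=0xc3
[5] flags=1010 VC?T → r2=0x02
[6] flags=1010 LT?T → r0=0x7e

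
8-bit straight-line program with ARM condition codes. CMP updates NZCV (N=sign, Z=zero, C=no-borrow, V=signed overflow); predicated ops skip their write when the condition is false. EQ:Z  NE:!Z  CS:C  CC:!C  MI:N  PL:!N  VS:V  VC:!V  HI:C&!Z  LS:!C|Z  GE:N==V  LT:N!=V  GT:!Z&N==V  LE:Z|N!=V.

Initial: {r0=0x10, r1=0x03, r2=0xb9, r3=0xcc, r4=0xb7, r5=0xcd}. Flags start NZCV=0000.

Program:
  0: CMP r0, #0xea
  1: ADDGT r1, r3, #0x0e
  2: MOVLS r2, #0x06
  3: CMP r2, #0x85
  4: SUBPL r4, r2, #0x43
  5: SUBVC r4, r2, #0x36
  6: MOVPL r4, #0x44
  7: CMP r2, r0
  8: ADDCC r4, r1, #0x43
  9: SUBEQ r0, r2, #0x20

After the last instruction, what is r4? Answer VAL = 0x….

VAL = 0x1d

[0] flags=0000 → (cmp)
[1] flags=0000 GT?T → r1=0xda
[2] flags=0000 LS?T → r2=0x06
[3] flags=1001 → (cmp)
[4] flags=1001 PL?F → skip
[5] flags=1001 VC?F → skip
[6] flags=1001 PL?F → skip
[7] flags=1000 → (cmp)
[8] flags=1000 CC?T → r4=0x1d
[9] flags=1000 EQ?F → skip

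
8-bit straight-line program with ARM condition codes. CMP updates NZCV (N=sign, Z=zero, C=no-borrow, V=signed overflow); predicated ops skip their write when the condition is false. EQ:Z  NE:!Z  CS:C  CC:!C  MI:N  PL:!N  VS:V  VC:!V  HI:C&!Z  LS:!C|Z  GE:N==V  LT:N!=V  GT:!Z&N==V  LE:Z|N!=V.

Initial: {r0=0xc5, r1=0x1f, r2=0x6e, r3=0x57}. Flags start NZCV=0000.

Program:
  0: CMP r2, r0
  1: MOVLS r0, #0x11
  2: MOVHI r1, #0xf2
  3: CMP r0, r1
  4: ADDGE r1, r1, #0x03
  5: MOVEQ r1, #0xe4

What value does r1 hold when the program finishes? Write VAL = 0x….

0: ✓ CMP  NZCV=1001
1: ✓ MOVLS  r0←0x11
2: · MOVHI
3: ✓ CMP  NZCV=1000
4: · ADDGE
5: · MOVEQ

VAL = 0x1f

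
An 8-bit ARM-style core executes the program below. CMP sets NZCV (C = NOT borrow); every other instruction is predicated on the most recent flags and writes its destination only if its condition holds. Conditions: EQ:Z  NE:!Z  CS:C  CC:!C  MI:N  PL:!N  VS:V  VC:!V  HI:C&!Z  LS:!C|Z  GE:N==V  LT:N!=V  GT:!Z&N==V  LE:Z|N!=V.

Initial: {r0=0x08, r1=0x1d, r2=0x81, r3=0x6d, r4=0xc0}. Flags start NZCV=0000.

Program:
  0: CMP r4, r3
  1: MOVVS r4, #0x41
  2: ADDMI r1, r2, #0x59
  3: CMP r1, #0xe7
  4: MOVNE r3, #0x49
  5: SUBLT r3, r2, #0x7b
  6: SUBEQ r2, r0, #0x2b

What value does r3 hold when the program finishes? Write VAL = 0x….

VAL = 0x49

[0] flags=0011 → (cmp)
[1] flags=0011 VS?T → r4=0x41
[2] flags=0011 MI?F → skip
[3] flags=0000 → (cmp)
[4] flags=0000 NE?T → r3=0x49
[5] flags=0000 LT?F → skip
[6] flags=0000 EQ?F → skip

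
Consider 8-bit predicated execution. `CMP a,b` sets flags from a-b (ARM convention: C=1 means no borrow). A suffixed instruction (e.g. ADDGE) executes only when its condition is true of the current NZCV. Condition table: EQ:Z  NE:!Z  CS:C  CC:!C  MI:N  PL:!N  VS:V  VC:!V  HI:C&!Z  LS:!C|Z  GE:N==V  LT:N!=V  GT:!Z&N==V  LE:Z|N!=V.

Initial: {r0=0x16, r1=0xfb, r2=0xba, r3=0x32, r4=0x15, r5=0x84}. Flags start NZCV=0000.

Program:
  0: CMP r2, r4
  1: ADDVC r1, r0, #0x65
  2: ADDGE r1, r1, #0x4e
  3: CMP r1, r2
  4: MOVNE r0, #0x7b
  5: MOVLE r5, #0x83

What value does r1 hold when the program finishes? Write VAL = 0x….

VAL = 0x7b

0: ✓ CMP  NZCV=1010
1: ✓ ADDVC  r1←0x7b
2: · ADDGE
3: ✓ CMP  NZCV=1001
4: ✓ MOVNE  r0←0x7b
5: · MOVLE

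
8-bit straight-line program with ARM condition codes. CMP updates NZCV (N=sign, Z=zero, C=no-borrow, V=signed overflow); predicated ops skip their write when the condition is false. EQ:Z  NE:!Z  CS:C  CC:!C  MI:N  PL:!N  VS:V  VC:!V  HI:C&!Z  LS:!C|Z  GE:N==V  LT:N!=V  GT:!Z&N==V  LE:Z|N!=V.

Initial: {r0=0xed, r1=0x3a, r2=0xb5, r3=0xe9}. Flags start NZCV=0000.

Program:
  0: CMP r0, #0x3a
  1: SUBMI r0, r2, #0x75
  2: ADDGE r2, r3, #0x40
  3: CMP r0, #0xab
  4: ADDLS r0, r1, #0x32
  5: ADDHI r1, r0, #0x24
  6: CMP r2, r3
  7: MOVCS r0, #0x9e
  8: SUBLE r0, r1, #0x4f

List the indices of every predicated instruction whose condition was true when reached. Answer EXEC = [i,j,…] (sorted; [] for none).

EXEC = [1,4,8]

[0] flags=1010 → (cmp)
[1] flags=1010 MI?T → r0=0x40
[2] flags=1010 GE?F → skip
[3] flags=1001 → (cmp)
[4] flags=1001 LS?T → r0=0x6c
[5] flags=1001 HI?F → skip
[6] flags=1000 → (cmp)
[7] flags=1000 CS?F → skip
[8] flags=1000 LE?T → r0=0xeb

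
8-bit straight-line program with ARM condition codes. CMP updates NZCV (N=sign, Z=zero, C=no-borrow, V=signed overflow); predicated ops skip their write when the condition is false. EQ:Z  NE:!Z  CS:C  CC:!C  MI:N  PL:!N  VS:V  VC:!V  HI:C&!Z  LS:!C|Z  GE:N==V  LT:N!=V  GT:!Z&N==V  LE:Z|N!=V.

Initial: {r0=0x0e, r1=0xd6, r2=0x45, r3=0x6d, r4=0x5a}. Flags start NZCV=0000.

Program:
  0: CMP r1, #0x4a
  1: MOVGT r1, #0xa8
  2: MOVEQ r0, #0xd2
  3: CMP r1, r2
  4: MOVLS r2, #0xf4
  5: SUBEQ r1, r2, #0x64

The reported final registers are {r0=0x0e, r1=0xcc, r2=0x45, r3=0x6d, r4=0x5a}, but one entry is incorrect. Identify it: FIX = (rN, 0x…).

FIX = (r1, 0xd6)

[0] flags=1010 → (cmp)
[1] flags=1010 GT?F → skip
[2] flags=1010 EQ?F → skip
[3] flags=1010 → (cmp)
[4] flags=1010 LS?F → skip
[5] flags=1010 EQ?F → skip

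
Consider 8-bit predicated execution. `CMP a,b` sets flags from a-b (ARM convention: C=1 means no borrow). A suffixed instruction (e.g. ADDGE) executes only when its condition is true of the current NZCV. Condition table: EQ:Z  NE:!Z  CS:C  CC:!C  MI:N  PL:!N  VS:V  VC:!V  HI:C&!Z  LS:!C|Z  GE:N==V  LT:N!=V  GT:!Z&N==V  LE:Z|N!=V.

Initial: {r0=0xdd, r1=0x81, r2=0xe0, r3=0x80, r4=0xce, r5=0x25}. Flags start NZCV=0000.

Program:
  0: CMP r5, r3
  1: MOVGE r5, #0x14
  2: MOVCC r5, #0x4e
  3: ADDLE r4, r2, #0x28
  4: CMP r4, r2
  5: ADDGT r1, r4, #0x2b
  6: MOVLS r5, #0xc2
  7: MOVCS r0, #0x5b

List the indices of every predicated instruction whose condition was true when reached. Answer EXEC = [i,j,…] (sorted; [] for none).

0: ✓ CMP  NZCV=1001
1: ✓ MOVGE  r5←0x14
2: ✓ MOVCC  r5←0x4e
3: · ADDLE
4: ✓ CMP  NZCV=1000
5: · ADDGT
6: ✓ MOVLS  r5←0xc2
7: · MOVCS

EXEC = [1,2,6]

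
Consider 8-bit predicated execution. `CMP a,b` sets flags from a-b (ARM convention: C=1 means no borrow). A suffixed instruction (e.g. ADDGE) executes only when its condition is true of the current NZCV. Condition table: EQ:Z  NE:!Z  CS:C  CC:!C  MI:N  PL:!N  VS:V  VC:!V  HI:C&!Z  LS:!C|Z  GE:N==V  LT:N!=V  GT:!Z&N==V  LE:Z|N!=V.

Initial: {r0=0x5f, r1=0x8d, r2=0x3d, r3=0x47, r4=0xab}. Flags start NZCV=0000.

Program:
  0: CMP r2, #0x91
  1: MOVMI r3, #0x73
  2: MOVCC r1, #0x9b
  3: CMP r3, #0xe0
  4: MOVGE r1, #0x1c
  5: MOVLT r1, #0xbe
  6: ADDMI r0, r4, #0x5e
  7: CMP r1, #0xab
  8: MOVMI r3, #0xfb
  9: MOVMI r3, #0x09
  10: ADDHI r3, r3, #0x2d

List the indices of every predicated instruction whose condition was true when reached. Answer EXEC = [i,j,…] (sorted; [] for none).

EXEC = [1,2,4,6]

[0] flags=1001 → (cmp)
[1] flags=1001 MI?T → r3=0x73
[2] flags=1001 CC?T → r1=0x9b
[3] flags=1001 → (cmp)
[4] flags=1001 GE?T → r1=0x1c
[5] flags=1001 LT?F → skip
[6] flags=1001 MI?T → r0=0x09
[7] flags=0000 → (cmp)
[8] flags=0000 MI?F → skip
[9] flags=0000 MI?F → skip
[10] flags=0000 HI?F → skip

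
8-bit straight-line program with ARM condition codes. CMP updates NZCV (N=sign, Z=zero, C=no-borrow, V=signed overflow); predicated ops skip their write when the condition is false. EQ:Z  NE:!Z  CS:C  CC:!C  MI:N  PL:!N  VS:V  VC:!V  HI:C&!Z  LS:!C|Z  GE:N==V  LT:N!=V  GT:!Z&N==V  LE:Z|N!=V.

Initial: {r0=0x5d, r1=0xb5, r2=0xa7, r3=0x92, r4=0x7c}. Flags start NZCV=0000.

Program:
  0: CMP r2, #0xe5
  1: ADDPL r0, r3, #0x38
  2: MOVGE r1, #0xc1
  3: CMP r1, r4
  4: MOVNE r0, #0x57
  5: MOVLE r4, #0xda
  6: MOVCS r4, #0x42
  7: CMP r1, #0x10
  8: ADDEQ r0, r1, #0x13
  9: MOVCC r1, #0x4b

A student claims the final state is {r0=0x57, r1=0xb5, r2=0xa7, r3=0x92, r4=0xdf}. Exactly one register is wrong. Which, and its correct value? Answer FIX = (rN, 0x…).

0: ✓ CMP  NZCV=1000
1: · ADDPL
2: · MOVGE
3: ✓ CMP  NZCV=0011
4: ✓ MOVNE  r0←0x57
5: ✓ MOVLE  r4←0xda
6: ✓ MOVCS  r4←0x42
7: ✓ CMP  NZCV=1010
8: · ADDEQ
9: · MOVCC

FIX = (r4, 0x42)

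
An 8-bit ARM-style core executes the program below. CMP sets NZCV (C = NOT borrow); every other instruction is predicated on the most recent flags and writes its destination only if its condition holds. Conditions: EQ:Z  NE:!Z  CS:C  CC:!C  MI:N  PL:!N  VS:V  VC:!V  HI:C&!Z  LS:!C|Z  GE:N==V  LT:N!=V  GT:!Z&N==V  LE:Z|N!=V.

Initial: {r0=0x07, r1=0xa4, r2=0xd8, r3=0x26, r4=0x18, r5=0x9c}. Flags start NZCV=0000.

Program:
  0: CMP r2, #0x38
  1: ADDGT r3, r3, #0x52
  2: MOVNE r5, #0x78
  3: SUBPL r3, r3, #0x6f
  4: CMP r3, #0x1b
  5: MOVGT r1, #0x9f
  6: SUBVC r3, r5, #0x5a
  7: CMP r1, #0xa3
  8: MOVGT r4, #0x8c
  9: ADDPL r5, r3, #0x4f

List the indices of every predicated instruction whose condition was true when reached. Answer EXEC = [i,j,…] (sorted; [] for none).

[0] flags=1010 → (cmp)
[1] flags=1010 GT?F → skip
[2] flags=1010 NE?T → r5=0x78
[3] flags=1010 PL?F → skip
[4] flags=0010 → (cmp)
[5] flags=0010 GT?T → r1=0x9f
[6] flags=0010 VC?T → r3=0x1e
[7] flags=1000 → (cmp)
[8] flags=1000 GT?F → skip
[9] flags=1000 PL?F → skip

EXEC = [2,5,6]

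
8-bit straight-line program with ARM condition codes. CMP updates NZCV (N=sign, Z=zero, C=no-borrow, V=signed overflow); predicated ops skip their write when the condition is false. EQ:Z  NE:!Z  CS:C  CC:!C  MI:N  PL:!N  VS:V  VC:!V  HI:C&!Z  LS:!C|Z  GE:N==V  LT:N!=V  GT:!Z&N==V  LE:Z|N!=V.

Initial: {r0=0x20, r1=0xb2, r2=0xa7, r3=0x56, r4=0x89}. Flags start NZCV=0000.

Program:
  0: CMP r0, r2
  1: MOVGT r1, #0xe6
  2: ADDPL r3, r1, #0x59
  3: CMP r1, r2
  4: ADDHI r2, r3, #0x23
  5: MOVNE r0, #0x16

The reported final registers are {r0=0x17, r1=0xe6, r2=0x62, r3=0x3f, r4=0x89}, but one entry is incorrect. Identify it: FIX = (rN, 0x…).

[0] flags=0000 → (cmp)
[1] flags=0000 GT?T → r1=0xe6
[2] flags=0000 PL?T → r3=0x3f
[3] flags=0010 → (cmp)
[4] flags=0010 HI?T → r2=0x62
[5] flags=0010 NE?T → r0=0x16

FIX = (r0, 0x16)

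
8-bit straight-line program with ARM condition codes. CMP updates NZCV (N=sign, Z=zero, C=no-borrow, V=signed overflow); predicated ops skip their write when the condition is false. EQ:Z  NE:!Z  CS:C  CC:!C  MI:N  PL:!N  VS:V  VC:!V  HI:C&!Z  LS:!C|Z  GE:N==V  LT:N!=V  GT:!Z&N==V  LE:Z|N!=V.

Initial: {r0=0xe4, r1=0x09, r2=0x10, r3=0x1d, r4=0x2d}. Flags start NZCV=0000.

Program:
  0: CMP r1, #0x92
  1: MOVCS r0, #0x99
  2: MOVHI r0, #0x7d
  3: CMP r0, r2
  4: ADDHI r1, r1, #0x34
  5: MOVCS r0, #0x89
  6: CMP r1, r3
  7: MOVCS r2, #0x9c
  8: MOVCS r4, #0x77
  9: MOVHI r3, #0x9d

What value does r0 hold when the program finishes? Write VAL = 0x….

[0] flags=0000 → (cmp)
[1] flags=0000 CS?F → skip
[2] flags=0000 HI?F → skip
[3] flags=1010 → (cmp)
[4] flags=1010 HI?T → r1=0x3d
[5] flags=1010 CS?T → r0=0x89
[6] flags=0010 → (cmp)
[7] flags=0010 CS?T → r2=0x9c
[8] flags=0010 CS?T → r4=0x77
[9] flags=0010 HI?T → r3=0x9d

VAL = 0x89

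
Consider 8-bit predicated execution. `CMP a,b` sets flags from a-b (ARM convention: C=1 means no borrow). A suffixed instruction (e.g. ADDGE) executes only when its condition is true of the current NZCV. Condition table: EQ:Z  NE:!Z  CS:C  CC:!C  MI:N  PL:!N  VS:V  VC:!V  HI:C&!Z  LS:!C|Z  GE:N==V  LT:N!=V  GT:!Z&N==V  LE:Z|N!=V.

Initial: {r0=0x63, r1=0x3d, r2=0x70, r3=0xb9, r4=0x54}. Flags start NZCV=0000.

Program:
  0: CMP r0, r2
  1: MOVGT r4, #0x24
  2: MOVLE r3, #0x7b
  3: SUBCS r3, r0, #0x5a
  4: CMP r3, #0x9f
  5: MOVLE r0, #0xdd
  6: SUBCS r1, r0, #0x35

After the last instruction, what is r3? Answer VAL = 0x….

0: ✓ CMP  NZCV=1000
1: · MOVGT
2: ✓ MOVLE  r3←0x7b
3: · SUBCS
4: ✓ CMP  NZCV=1001
5: · MOVLE
6: · SUBCS

VAL = 0x7b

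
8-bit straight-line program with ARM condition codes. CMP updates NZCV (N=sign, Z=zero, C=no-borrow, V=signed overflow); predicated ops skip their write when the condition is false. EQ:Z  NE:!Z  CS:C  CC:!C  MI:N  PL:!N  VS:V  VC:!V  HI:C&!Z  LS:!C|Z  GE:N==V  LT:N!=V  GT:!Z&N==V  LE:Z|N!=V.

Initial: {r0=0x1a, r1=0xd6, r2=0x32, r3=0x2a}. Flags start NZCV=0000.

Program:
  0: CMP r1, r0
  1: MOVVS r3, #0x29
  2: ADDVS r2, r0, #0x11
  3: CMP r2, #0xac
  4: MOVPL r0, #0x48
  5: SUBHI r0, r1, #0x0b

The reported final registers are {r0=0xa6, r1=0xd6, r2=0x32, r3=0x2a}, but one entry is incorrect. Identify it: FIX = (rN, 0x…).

FIX = (r0, 0x1a)

[0] flags=1010 → (cmp)
[1] flags=1010 VS?F → skip
[2] flags=1010 VS?F → skip
[3] flags=1001 → (cmp)
[4] flags=1001 PL?F → skip
[5] flags=1001 HI?F → skip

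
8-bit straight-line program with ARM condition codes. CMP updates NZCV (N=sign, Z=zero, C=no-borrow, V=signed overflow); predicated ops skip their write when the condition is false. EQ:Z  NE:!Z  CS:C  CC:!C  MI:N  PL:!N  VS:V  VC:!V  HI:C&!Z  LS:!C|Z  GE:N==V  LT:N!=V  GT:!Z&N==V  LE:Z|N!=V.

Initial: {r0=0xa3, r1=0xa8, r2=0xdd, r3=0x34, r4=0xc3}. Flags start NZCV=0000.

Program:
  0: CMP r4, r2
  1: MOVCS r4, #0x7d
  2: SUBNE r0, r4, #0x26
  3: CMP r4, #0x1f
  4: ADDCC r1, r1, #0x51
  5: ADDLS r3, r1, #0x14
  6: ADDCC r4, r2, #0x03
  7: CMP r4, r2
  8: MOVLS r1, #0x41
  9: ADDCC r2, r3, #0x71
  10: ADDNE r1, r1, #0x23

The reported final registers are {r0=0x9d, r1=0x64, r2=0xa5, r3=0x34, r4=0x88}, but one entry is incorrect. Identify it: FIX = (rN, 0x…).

0: ✓ CMP  NZCV=1000
1: · MOVCS
2: ✓ SUBNE  r0←0x9d
3: ✓ CMP  NZCV=1010
4: · ADDCC
5: · ADDLS
6: · ADDCC
7: ✓ CMP  NZCV=1000
8: ✓ MOVLS  r1←0x41
9: ✓ ADDCC  r2←0xa5
10: ✓ ADDNE  r1←0x64

FIX = (r4, 0xc3)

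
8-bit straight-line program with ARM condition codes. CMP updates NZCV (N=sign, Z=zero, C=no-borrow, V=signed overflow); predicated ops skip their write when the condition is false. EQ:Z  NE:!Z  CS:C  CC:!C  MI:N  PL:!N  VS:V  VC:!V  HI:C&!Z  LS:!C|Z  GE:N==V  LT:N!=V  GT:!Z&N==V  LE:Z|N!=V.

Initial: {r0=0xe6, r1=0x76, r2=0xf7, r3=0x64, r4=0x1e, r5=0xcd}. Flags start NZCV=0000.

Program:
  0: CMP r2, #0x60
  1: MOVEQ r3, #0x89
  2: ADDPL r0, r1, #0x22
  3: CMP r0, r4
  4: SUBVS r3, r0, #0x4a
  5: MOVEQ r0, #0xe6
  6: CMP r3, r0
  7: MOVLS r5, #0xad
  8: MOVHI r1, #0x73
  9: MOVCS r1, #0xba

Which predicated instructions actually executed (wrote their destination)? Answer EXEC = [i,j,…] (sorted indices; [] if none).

EXEC = [7]

0: ✓ CMP  NZCV=1010
1: · MOVEQ
2: · ADDPL
3: ✓ CMP  NZCV=1010
4: · SUBVS
5: · MOVEQ
6: ✓ CMP  NZCV=0000
7: ✓ MOVLS  r5←0xad
8: · MOVHI
9: · MOVCS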